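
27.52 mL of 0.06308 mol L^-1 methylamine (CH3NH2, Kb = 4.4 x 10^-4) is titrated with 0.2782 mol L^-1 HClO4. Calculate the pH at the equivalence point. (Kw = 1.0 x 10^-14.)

5.97

n(CH3NH2) = 0.06308 x 0.02752 = 0.001736 mol; V(HClO4) at equivalence = 0.001736/0.2782 = 0.006240 L.
At equivalence the base is fully converted to CH3NH3+; total volume = 0.03376 L, so [CH3NH3+] = 0.001736/0.03376 = 0.05142 M.
Ka(CH3NH3+) = Kw/Kb = 1.0e-14 / 4.4 x 10^-4 = 2.27e-11.
[H^+] = sqrt(Ka x [CH3NH3+]) = sqrt(2.27e-11 x 0.05142) = 1.08e-6 M.
pH = -log(1.08e-6) = 5.97.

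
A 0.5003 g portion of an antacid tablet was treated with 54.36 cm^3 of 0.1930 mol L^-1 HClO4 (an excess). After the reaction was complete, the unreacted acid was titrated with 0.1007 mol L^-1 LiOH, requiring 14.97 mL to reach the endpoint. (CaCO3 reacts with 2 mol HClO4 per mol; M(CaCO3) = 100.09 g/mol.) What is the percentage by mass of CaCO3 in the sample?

Total n(HClO4) added = 0.1930 x 0.05436 = 0.01049 mol.
n(LiOH) used = 0.1007 x 0.01497 = 0.001507 mol, which equals the excess n(HClO4).
So n(HClO4) consumed by the sample = 0.01049 - 0.001507 = 0.008984 mol.
n(CaCO3) = 0.008984 / 2 = 0.004492 mol.
mass CaCO3 = 0.004492 x 100.09 = 0.4496 g, so %CaCO3 = 0.4496/0.5003 x 100 = 89.9%.

89.9%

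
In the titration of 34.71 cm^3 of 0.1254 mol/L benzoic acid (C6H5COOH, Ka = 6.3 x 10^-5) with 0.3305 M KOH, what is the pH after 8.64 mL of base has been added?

4.48

Initial n(C6H5COOH) = 0.1254 x 0.03471 = 0.004353 mol.
n(KOH) added = 0.3305 x 0.008640 = 0.002856 mol, converting that many moles of C6H5COOH to C6H5COO-.
Remaining n(C6H5COOH) = 0.001497 mol; n(C6H5COO-) = 0.002856 mol.
By Henderson-Hasselbalch, pH = pKa + log([A^-]/[HA]) = 4.20 + log(0.002856/0.001497) = 4.20 + (+0.28) = 4.48.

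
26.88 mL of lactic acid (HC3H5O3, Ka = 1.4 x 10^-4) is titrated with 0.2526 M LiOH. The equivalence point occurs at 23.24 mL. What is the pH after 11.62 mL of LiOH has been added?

11.62 mL is exactly half the equivalence volume (23.24/2), i.e. the half-equivalence point.
There, n(HA) = n(A^-), so pH = pKa = -log(1.4 x 10^-4) = 3.85.

3.85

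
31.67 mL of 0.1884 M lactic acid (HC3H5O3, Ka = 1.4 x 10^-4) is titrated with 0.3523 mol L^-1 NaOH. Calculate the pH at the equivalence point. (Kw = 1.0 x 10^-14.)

n(HC3H5O3) = 0.1884 x 0.03167 = 0.005967 mol; V(NaOH) at equivalence = 0.005967/0.3523 = 0.01694 L.
At equivalence all the acid is converted to C3H5O3-; total volume = 0.03167 + 0.01694 = 0.04861 L, so [C3H5O3-] = 0.005967/0.04861 = 0.1228 M.
Kb = Kw/Ka = 1.0e-14 / 1.4 x 10^-4 = 7.14e-11.
[OH^-] = sqrt(Kb x [C3H5O3-]) = sqrt(7.14e-11 x 0.1228) = 2.96e-6 M.
pOH = 5.53, so pH = 14.00 - 5.53 = 8.47.

8.47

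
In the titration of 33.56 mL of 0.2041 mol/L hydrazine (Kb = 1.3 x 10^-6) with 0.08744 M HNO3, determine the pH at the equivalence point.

4.66

n(N2H4) = 0.2041 x 0.03356 = 0.006850 mol; V(HNO3) at equivalence = 0.006850/0.08744 = 0.07833 L.
At equivalence the base is fully converted to N2H5+; total volume = 0.1119 L, so [N2H5+] = 0.006850/0.1119 = 0.06121 M.
Ka(N2H5+) = Kw/Kb = 1.0e-14 / 1.3 x 10^-6 = 7.69e-9.
[H^+] = sqrt(Ka x [N2H5+]) = sqrt(7.69e-9 x 0.06121) = 2.17e-5 M.
pH = -log(2.17e-5) = 4.66.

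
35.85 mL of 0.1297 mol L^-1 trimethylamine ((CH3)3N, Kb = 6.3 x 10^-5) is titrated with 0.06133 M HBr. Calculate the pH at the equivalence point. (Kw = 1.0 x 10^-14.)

n((CH3)3N) = 0.1297 x 0.03585 = 0.004650 mol; V(HBr) at equivalence = 0.004650/0.06133 = 0.07582 L.
At equivalence the base is fully converted to (CH3)3NH+; total volume = 0.1117 L, so [(CH3)3NH+] = 0.004650/0.1117 = 0.04164 M.
Ka((CH3)3NH+) = Kw/Kb = 1.0e-14 / 6.3 x 10^-5 = 1.59e-10.
[H^+] = sqrt(Ka x [(CH3)3NH+]) = sqrt(1.59e-10 x 0.04164) = 2.57e-6 M.
pH = -log(2.57e-6) = 5.59.

5.59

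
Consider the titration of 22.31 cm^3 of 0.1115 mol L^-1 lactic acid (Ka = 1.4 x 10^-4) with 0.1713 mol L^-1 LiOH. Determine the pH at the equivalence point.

8.34

n(HC3H5O3) = 0.1115 x 0.02231 = 0.002488 mol; V(LiOH) at equivalence = 0.002488/0.1713 = 0.01452 L.
At equivalence all the acid is converted to C3H5O3-; total volume = 0.02231 + 0.01452 = 0.03683 L, so [C3H5O3-] = 0.002488/0.03683 = 0.06754 M.
Kb = Kw/Ka = 1.0e-14 / 1.4 x 10^-4 = 7.14e-11.
[OH^-] = sqrt(Kb x [C3H5O3-]) = sqrt(7.14e-11 x 0.06754) = 2.20e-6 M.
pOH = 5.66, so pH = 14.00 - 5.66 = 8.34.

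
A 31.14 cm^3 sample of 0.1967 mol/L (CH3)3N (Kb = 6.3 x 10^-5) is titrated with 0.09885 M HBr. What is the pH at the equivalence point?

5.49

n((CH3)3N) = 0.1967 x 0.03114 = 0.006125 mol; V(HBr) at equivalence = 0.006125/0.09885 = 0.06196 L.
At equivalence the base is fully converted to (CH3)3NH+; total volume = 0.09310 L, so [(CH3)3NH+] = 0.006125/0.09310 = 0.06579 M.
Ka((CH3)3NH+) = Kw/Kb = 1.0e-14 / 6.3 x 10^-5 = 1.59e-10.
[H^+] = sqrt(Ka x [(CH3)3NH+]) = sqrt(1.59e-10 x 0.06579) = 3.23e-6 M.
pH = -log(3.23e-6) = 5.49.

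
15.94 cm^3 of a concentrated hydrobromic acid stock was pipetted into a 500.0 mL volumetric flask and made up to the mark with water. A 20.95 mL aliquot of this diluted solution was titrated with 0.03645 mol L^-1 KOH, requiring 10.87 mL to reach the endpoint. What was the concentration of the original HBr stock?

n(KOH) = 0.03645 x 0.01087 = 0.0003962 mol.
n(HBr) in the aliquot = 0.0003962 mol.
[diluted HBr] = 0.0003962 / 0.02095 = 0.01891 M.
Dilution factor = 500.0/15.94 = 31.37, so [stock] = 0.01891 x 31.37 = 0.593 M.

0.593 M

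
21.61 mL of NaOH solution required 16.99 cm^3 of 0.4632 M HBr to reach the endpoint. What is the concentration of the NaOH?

n(HBr) delivered = 0.4632 x 0.01699 = 0.007870 mol.
For a 1:1 reaction, n(NaOH) = 0.007870 mol.
[NaOH] = 0.007870 mol / 0.02161 L = 0.364 M.

0.364 M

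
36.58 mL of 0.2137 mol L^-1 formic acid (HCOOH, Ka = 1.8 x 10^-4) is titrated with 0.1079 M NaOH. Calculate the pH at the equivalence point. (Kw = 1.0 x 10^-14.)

n(HCOOH) = 0.2137 x 0.03658 = 0.007817 mol; V(NaOH) at equivalence = 0.007817/0.1079 = 0.07245 L.
At equivalence all the acid is converted to HCOO-; total volume = 0.03658 + 0.07245 = 0.1090 L, so [HCOO-] = 0.007817/0.1090 = 0.07170 M.
Kb = Kw/Ka = 1.0e-14 / 1.8 x 10^-4 = 5.56e-11.
[OH^-] = sqrt(Kb x [HCOO-]) = sqrt(5.56e-11 x 0.07170) = 2.00e-6 M.
pOH = 5.70, so pH = 14.00 - 5.70 = 8.30.

8.30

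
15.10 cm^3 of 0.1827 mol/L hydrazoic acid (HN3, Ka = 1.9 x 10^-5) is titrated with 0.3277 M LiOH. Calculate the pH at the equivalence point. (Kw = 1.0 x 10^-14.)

8.90

n(HN3) = 0.1827 x 0.01510 = 0.002759 mol; V(LiOH) at equivalence = 0.002759/0.3277 = 0.008419 L.
At equivalence all the acid is converted to N3-; total volume = 0.01510 + 0.008419 = 0.02352 L, so [N3-] = 0.002759/0.02352 = 0.1173 M.
Kb = Kw/Ka = 1.0e-14 / 1.9 x 10^-5 = 5.26e-10.
[OH^-] = sqrt(Kb x [N3-]) = sqrt(5.26e-10 x 0.1173) = 7.86e-6 M.
pOH = 5.10, so pH = 14.00 - 5.10 = 8.90.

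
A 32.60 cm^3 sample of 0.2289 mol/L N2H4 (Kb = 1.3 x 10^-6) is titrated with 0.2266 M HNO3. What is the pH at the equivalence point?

n(N2H4) = 0.2289 x 0.03260 = 0.007462 mol; V(HNO3) at equivalence = 0.007462/0.2266 = 0.03293 L.
At equivalence the base is fully converted to N2H5+; total volume = 0.06553 L, so [N2H5+] = 0.007462/0.06553 = 0.1139 M.
Ka(N2H5+) = Kw/Kb = 1.0e-14 / 1.3 x 10^-6 = 7.69e-9.
[H^+] = sqrt(Ka x [N2H5+]) = sqrt(7.69e-9 x 0.1139) = 2.96e-5 M.
pH = -log(2.96e-5) = 4.53.

4.53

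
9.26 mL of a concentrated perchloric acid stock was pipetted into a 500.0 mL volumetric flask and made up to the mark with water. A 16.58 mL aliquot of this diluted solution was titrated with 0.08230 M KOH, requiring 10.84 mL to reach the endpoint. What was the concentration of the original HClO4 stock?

n(KOH) = 0.08230 x 0.01084 = 0.0008921 mol.
n(HClO4) in the aliquot = 0.0008921 mol.
[diluted HClO4] = 0.0008921 / 0.01658 = 0.05381 M.
Dilution factor = 500.0/9.260 = 54.00, so [stock] = 0.05381 x 54.00 = 2.91 M.

2.91 M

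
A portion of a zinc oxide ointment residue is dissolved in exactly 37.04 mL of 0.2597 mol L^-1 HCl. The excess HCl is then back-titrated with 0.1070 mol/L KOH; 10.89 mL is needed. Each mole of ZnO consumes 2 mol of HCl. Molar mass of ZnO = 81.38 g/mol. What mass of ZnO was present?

0.344 g

Total n(HCl) added = 0.2597 x 0.03704 = 0.009619 mol.
n(KOH) used = 0.1070 x 0.01089 = 0.001165 mol, which equals the excess n(HCl).
So n(HCl) consumed by the sample = 0.009619 - 0.001165 = 0.008454 mol.
n(ZnO) = 0.008454 / 2 = 0.004227 mol.
mass = 0.004227 mol x 81.38 g/mol = 0.344 g.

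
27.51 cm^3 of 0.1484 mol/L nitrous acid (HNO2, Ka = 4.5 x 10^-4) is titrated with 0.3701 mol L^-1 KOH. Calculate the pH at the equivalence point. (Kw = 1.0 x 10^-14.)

8.19

n(HNO2) = 0.1484 x 0.02751 = 0.004082 mol; V(KOH) at equivalence = 0.004082/0.3701 = 0.01103 L.
At equivalence all the acid is converted to NO2-; total volume = 0.02751 + 0.01103 = 0.03854 L, so [NO2-] = 0.004082/0.03854 = 0.1059 M.
Kb = Kw/Ka = 1.0e-14 / 4.5 x 10^-4 = 2.22e-11.
[OH^-] = sqrt(Kb x [NO2-]) = sqrt(2.22e-11 x 0.1059) = 1.53e-6 M.
pOH = 5.81, so pH = 14.00 - 5.81 = 8.19.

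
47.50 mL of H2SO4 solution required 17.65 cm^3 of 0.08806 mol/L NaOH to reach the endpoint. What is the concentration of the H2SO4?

n(NaOH) delivered = 0.08806 x 0.01765 = 0.001554 mol.
The reaction is 1 H2SO4 + 2 NaOH, so n(H2SO4) = 0.001554 x 1/2 = 0.0007771 mol.
[H2SO4] = 0.0007771 mol / 0.04750 L = 0.0164 M.

0.0164 M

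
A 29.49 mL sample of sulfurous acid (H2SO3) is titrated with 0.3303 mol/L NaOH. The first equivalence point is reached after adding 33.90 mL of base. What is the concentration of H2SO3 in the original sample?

n(NaOH) = 0.3303 x 0.03390 = 0.01120 mol.
At the first equivalence point, 1 mol OH^- react per mol H2SO3, so n(H2SO3) = 0.01120 / 1 = 0.01120 mol.
[H2SO3] = 0.01120 / 0.02949 L = 0.380 M.

0.380 M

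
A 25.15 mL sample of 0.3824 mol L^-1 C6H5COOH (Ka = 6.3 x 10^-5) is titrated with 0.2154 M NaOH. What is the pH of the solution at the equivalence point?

8.67

n(C6H5COOH) = 0.3824 x 0.02515 = 0.009617 mol; V(NaOH) at equivalence = 0.009617/0.2154 = 0.04465 L.
At equivalence all the acid is converted to C6H5COO-; total volume = 0.02515 + 0.04465 = 0.06980 L, so [C6H5COO-] = 0.009617/0.06980 = 0.1378 M.
Kb = Kw/Ka = 1.0e-14 / 6.3 x 10^-5 = 1.59e-10.
[OH^-] = sqrt(Kb x [C6H5COO-]) = sqrt(1.59e-10 x 0.1378) = 4.68e-6 M.
pOH = 5.33, so pH = 14.00 - 5.33 = 8.67.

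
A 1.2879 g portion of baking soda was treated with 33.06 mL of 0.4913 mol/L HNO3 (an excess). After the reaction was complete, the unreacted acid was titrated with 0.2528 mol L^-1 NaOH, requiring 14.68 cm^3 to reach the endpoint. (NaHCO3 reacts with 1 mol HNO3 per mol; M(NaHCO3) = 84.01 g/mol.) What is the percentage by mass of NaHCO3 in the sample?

Total n(HNO3) added = 0.4913 x 0.03306 = 0.01624 mol.
n(NaOH) used = 0.2528 x 0.01468 = 0.003711 mol, which equals the excess n(HNO3).
So n(HNO3) consumed by the sample = 0.01624 - 0.003711 = 0.01253 mol.
n(NaHCO3) = 0.01253 / 1 = 0.01253 mol.
mass NaHCO3 = 0.01253 x 84.01 = 1.053 g, so %NaHCO3 = 1.053/1.2879 x 100 = 81.7%.

81.7%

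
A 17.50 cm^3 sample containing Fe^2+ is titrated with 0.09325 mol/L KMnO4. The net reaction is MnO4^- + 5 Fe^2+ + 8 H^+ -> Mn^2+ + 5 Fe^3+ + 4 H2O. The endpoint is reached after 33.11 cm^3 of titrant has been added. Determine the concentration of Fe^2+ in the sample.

n(KMnO4) = 0.09325 x 0.03311 = 0.003088 mol.
From the balanced equation, 1 mol KMnO4 reacts with 5 mol Fe^2+, so n(Fe^2+) = 0.003088 x 5/1 = 0.01544 mol.
[Fe^2+] = 0.01544 / 0.01750 L = 0.882 M.

0.882 M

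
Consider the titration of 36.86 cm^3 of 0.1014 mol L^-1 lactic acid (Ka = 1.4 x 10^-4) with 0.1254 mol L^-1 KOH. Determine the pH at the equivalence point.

8.30

n(HC3H5O3) = 0.1014 x 0.03686 = 0.003738 mol; V(KOH) at equivalence = 0.003738/0.1254 = 0.02981 L.
At equivalence all the acid is converted to C3H5O3-; total volume = 0.03686 + 0.02981 = 0.06667 L, so [C3H5O3-] = 0.003738/0.06667 = 0.05607 M.
Kb = Kw/Ka = 1.0e-14 / 1.4 x 10^-4 = 7.14e-11.
[OH^-] = sqrt(Kb x [C3H5O3-]) = sqrt(7.14e-11 x 0.05607) = 2.00e-6 M.
pOH = 5.70, so pH = 14.00 - 5.70 = 8.30.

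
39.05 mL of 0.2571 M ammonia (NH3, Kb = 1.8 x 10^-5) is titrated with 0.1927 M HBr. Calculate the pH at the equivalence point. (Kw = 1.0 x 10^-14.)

n(NH3) = 0.2571 x 0.03905 = 0.01004 mol; V(HBr) at equivalence = 0.01004/0.1927 = 0.05210 L.
At equivalence the base is fully converted to NH4+; total volume = 0.09115 L, so [NH4+] = 0.01004/0.09115 = 0.1101 M.
Ka(NH4+) = Kw/Kb = 1.0e-14 / 1.8 x 10^-5 = 5.56e-10.
[H^+] = sqrt(Ka x [NH4+]) = sqrt(5.56e-10 x 0.1101) = 7.82e-6 M.
pH = -log(7.82e-6) = 5.11.

5.11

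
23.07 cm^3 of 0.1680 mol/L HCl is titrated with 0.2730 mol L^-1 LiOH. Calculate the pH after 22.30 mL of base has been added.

n(acid) = 0.1680 x 0.02307 = 0.003876 mol; n(LiOH) added = 0.2730 x 0.02230 = 0.006088 mol.
Base is in excess by 0.006088 - 0.003876 = 0.002212 mol in a total volume of 0.04537 L.
[OH^-] = 0.002212/0.04537 = 0.04876 M, so pOH = 1.31 and pH = 14.00 - 1.31 = 12.69.

12.69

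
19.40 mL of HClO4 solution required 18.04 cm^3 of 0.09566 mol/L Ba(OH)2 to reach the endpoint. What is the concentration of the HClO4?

0.178 M

n(Ba(OH)2) delivered = 0.09566 x 0.01804 = 0.001726 mol.
The reaction is 2 HClO4 + 1 Ba(OH)2, so n(HClO4) = 0.001726 x 2/1 = 0.003451 mol.
[HClO4] = 0.003451 mol / 0.01940 L = 0.178 M.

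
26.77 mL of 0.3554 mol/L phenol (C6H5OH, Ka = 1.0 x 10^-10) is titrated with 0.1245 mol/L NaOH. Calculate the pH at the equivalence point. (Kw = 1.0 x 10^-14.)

n(C6H5OH) = 0.3554 x 0.02677 = 0.009514 mol; V(NaOH) at equivalence = 0.009514/0.1245 = 0.07642 L.
At equivalence all the acid is converted to C6H5O-; total volume = 0.02677 + 0.07642 = 0.1032 L, so [C6H5O-] = 0.009514/0.1032 = 0.09220 M.
Kb = Kw/Ka = 1.0e-14 / 1.0 x 10^-10 = 0.000100.
[OH^-] = sqrt(Kb x [C6H5O-]) = sqrt(0.000100 x 0.09220) = 0.00304 M.
pOH = 2.52, so pH = 14.00 - 2.52 = 11.48.

11.48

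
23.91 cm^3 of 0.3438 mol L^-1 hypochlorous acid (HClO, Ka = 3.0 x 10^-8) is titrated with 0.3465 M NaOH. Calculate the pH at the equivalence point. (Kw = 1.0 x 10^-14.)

n(HClO) = 0.3438 x 0.02391 = 0.008220 mol; V(NaOH) at equivalence = 0.008220/0.3465 = 0.02372 L.
At equivalence all the acid is converted to ClO-; total volume = 0.02391 + 0.02372 = 0.04763 L, so [ClO-] = 0.008220/0.04763 = 0.1726 M.
Kb = Kw/Ka = 1.0e-14 / 3.0 x 10^-8 = 3.33e-7.
[OH^-] = sqrt(Kb x [ClO-]) = sqrt(3.33e-7 x 0.1726) = 0.000240 M.
pOH = 3.62, so pH = 14.00 - 3.62 = 10.38.

10.38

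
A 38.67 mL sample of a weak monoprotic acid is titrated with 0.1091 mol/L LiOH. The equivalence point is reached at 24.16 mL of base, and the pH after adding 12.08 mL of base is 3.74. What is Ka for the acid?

12.08 mL is half of the equivalence volume, so this is the half-equivalence point where [HA] = [A^-].
At half-equivalence pH = pKa, so pKa = 3.74.
Ka = 10^(-3.74) = 1.8 x 10^-4.

1.8 x 10^-4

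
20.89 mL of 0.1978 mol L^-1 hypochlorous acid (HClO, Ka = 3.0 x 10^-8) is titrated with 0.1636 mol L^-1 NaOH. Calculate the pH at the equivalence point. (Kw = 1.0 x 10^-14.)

10.24

n(HClO) = 0.1978 x 0.02089 = 0.004132 mol; V(NaOH) at equivalence = 0.004132/0.1636 = 0.02526 L.
At equivalence all the acid is converted to ClO-; total volume = 0.02089 + 0.02526 = 0.04615 L, so [ClO-] = 0.004132/0.04615 = 0.08954 M.
Kb = Kw/Ka = 1.0e-14 / 3.0 x 10^-8 = 3.33e-7.
[OH^-] = sqrt(Kb x [ClO-]) = sqrt(3.33e-7 x 0.08954) = 0.000173 M.
pOH = 3.76, so pH = 14.00 - 3.76 = 10.24.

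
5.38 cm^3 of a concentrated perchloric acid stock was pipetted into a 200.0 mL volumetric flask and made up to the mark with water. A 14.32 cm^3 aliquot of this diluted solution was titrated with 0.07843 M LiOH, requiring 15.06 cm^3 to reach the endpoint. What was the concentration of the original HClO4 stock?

3.07 M

n(LiOH) = 0.07843 x 0.01506 = 0.001181 mol.
n(HClO4) in the aliquot = 0.001181 mol.
[diluted HClO4] = 0.001181 / 0.01432 = 0.08248 M.
Dilution factor = 200.0/5.380 = 37.17, so [stock] = 0.08248 x 37.17 = 3.07 M.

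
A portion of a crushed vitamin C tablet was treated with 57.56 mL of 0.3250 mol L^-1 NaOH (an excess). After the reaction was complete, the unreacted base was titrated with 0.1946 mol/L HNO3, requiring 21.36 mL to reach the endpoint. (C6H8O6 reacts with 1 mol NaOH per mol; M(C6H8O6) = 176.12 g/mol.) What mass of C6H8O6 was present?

Total n(NaOH) added = 0.3250 x 0.05756 = 0.01871 mol.
n(HNO3) used = 0.1946 x 0.02136 = 0.004157 mol, which equals the excess n(NaOH).
So n(NaOH) consumed by the sample = 0.01871 - 0.004157 = 0.01455 mol.
n(C6H8O6) = 0.01455 / 1 = 0.01455 mol.
mass = 0.01455 mol x 176.12 g/mol = 2.56 g.

2.56 g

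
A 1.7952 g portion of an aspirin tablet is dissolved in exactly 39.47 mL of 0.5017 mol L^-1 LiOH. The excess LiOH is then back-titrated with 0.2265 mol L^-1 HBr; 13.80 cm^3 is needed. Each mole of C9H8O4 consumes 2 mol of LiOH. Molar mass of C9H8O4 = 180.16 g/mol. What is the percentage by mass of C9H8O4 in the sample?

Total n(LiOH) added = 0.5017 x 0.03947 = 0.01980 mol.
n(HBr) used = 0.2265 x 0.01380 = 0.003126 mol, which equals the excess n(LiOH).
So n(LiOH) consumed by the sample = 0.01980 - 0.003126 = 0.01668 mol.
n(C9H8O4) = 0.01668 / 2 = 0.008338 mol.
mass C9H8O4 = 0.008338 x 180.16 = 1.502 g, so %C9H8O4 = 1.502/1.7952 x 100 = 83.7%.

83.7%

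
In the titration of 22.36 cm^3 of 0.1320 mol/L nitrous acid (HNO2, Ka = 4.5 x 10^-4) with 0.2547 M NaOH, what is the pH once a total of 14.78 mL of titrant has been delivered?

12.34

n(acid) = 0.1320 x 0.02236 = 0.002952 mol; n(NaOH) added = 0.2547 x 0.01478 = 0.003764 mol.
Base is in excess by 0.003764 - 0.002952 = 0.0008129 mol in a total volume of 0.03714 L.
[OH^-] = 0.0008129/0.03714 = 0.02189 M, so pOH = 1.66 and pH = 14.00 - 1.66 = 12.34.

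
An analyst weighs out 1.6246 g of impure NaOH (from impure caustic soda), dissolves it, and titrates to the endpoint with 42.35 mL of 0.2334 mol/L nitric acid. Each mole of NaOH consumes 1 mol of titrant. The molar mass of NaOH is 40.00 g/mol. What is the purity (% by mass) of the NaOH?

n(HNO3) = 0.2334 x 0.04235 = 0.009884 mol.
n(NaOH) = 0.009884 / 1 = 0.009884 mol.
mass of NaOH = 0.009884 x 40.00 = 0.3954 g.
% purity = 0.3954 / 1.6246 x 100 = 24.3%.

24.3%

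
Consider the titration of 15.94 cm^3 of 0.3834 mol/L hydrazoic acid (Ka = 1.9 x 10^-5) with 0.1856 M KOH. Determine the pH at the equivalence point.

8.91

n(HN3) = 0.3834 x 0.01594 = 0.006111 mol; V(KOH) at equivalence = 0.006111/0.1856 = 0.03293 L.
At equivalence all the acid is converted to N3-; total volume = 0.01594 + 0.03293 = 0.04887 L, so [N3-] = 0.006111/0.04887 = 0.1251 M.
Kb = Kw/Ka = 1.0e-14 / 1.9 x 10^-5 = 5.26e-10.
[OH^-] = sqrt(Kb x [N3-]) = sqrt(5.26e-10 x 0.1251) = 8.11e-6 M.
pOH = 5.09, so pH = 14.00 - 5.09 = 8.91.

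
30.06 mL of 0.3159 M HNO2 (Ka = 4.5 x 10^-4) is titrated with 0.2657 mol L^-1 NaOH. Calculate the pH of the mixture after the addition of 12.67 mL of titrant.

3.09

Initial n(HNO2) = 0.3159 x 0.03006 = 0.009496 mol.
n(NaOH) added = 0.2657 x 0.01267 = 0.003366 mol, converting that many moles of HNO2 to NO2-.
Remaining n(HNO2) = 0.006130 mol; n(NO2-) = 0.003366 mol.
By Henderson-Hasselbalch, pH = pKa + log([A^-]/[HA]) = 3.35 + log(0.003366/0.006130) = 3.35 + (-0.26) = 3.09.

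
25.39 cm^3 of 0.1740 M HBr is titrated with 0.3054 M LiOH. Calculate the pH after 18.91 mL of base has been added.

n(acid) = 0.1740 x 0.02539 = 0.004418 mol; n(LiOH) added = 0.3054 x 0.01891 = 0.005775 mol.
Base is in excess by 0.005775 - 0.004418 = 0.001357 mol in a total volume of 0.04430 L.
[OH^-] = 0.001357/0.04430 = 0.03064 M, so pOH = 1.51 and pH = 14.00 - 1.51 = 12.49.

12.49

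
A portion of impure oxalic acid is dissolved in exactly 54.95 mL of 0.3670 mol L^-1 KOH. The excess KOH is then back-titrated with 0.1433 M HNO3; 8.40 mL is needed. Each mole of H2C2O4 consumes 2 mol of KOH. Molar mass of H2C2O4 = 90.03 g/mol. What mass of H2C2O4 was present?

Total n(KOH) added = 0.3670 x 0.05495 = 0.02017 mol.
n(HNO3) used = 0.1433 x 0.008400 = 0.001204 mol, which equals the excess n(KOH).
So n(KOH) consumed by the sample = 0.02017 - 0.001204 = 0.01896 mol.
n(H2C2O4) = 0.01896 / 2 = 0.009481 mol.
mass = 0.009481 mol x 90.03 g/mol = 0.854 g.

0.854 g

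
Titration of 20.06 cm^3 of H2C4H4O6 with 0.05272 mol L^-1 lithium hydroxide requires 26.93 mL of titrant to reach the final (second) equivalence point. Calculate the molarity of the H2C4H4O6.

0.0354 M

n(LiOH) = 0.05272 x 0.02693 = 0.001420 mol.
At the final (second) equivalence point, 2 mol OH^- react per mol H2C4H4O6, so n(H2C4H4O6) = 0.001420 / 2 = 0.0007099 mol.
[H2C4H4O6] = 0.0007099 / 0.02006 L = 0.0354 M.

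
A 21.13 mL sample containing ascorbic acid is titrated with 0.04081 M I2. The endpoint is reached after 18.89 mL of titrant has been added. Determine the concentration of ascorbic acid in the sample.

n(I2) = 0.04081 x 0.01889 = 0.0007709 mol.
From the balanced equation, 1 mol I2 reacts with 1 mol ascorbic acid, so n(ascorbic acid) = 0.0007709 x 1/1 = 0.0007709 mol.
[ascorbic acid] = 0.0007709 / 0.02113 L = 0.0365 M.

0.0365 M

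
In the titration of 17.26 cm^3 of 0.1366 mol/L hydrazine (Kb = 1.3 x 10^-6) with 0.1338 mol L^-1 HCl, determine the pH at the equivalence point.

4.64

n(N2H4) = 0.1366 x 0.01726 = 0.002358 mol; V(HCl) at equivalence = 0.002358/0.1338 = 0.01762 L.
At equivalence the base is fully converted to N2H5+; total volume = 0.03488 L, so [N2H5+] = 0.002358/0.03488 = 0.06759 M.
Ka(N2H5+) = Kw/Kb = 1.0e-14 / 1.3 x 10^-6 = 7.69e-9.
[H^+] = sqrt(Ka x [N2H5+]) = sqrt(7.69e-9 x 0.06759) = 2.28e-5 M.
pH = -log(2.28e-5) = 4.64.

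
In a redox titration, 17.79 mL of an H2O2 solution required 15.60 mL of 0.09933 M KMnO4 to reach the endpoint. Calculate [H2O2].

n(KMnO4) = 0.09933 x 0.01560 = 0.001550 mol.
From the balanced equation, 2 mol KMnO4 reacts with 5 mol H2O2, so n(H2O2) = 0.001550 x 5/2 = 0.003874 mol.
[H2O2] = 0.003874 / 0.01779 L = 0.218 M.

0.218 M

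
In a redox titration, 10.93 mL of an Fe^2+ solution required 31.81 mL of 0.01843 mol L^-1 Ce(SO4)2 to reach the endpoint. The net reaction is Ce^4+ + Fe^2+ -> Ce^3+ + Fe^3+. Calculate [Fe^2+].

0.0536 M

n(Ce(SO4)2) = 0.01843 x 0.03181 = 0.0005863 mol.
From the balanced equation, 1 mol Ce(SO4)2 reacts with 1 mol Fe^2+, so n(Fe^2+) = 0.0005863 x 1/1 = 0.0005863 mol.
[Fe^2+] = 0.0005863 / 0.01093 L = 0.0536 M.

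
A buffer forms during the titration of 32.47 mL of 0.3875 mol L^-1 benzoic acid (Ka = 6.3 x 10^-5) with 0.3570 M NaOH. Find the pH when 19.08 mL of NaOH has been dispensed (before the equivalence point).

4.27

Initial n(C6H5COOH) = 0.3875 x 0.03247 = 0.01258 mol.
n(NaOH) added = 0.3570 x 0.01908 = 0.006812 mol, converting that many moles of C6H5COOH to C6H5COO-.
Remaining n(C6H5COOH) = 0.005771 mol; n(C6H5COO-) = 0.006812 mol.
By Henderson-Hasselbalch, pH = pKa + log([A^-]/[HA]) = 4.20 + log(0.006812/0.005771) = 4.20 + (+0.07) = 4.27.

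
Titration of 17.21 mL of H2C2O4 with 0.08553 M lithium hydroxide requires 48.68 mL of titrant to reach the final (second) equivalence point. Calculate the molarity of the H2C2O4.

0.121 M

n(LiOH) = 0.08553 x 0.04868 = 0.004164 mol.
At the final (second) equivalence point, 2 mol OH^- react per mol H2C2O4, so n(H2C2O4) = 0.004164 / 2 = 0.002082 mol.
[H2C2O4] = 0.002082 / 0.01721 L = 0.121 M.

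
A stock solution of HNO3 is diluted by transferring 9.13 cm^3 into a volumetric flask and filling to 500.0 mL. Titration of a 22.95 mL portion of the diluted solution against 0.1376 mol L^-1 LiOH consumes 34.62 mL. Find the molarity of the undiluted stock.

n(LiOH) = 0.1376 x 0.03462 = 0.004764 mol.
n(HNO3) in the aliquot = 0.004764 mol.
[diluted HNO3] = 0.004764 / 0.02295 = 0.2076 M.
Dilution factor = 500.0/9.130 = 54.76, so [stock] = 0.2076 x 54.76 = 11.4 M.

11.4 M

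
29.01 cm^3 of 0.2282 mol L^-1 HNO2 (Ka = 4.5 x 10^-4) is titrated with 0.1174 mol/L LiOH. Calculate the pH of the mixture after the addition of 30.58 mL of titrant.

Initial n(HNO2) = 0.2282 x 0.02901 = 0.006620 mol.
n(LiOH) added = 0.1174 x 0.03058 = 0.003590 mol, converting that many moles of HNO2 to NO2-.
Remaining n(HNO2) = 0.003030 mol; n(NO2-) = 0.003590 mol.
By Henderson-Hasselbalch, pH = pKa + log([A^-]/[HA]) = 3.35 + log(0.003590/0.003030) = 3.35 + (+0.07) = 3.42.

3.42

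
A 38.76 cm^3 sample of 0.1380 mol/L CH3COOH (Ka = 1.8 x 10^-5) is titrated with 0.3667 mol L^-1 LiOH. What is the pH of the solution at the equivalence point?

n(CH3COOH) = 0.1380 x 0.03876 = 0.005349 mol; V(LiOH) at equivalence = 0.005349/0.3667 = 0.01459 L.
At equivalence all the acid is converted to CH3COO-; total volume = 0.03876 + 0.01459 = 0.05335 L, so [CH3COO-] = 0.005349/0.05335 = 0.1003 M.
Kb = Kw/Ka = 1.0e-14 / 1.8 x 10^-5 = 5.56e-10.
[OH^-] = sqrt(Kb x [CH3COO-]) = sqrt(5.56e-10 x 0.1003) = 7.46e-6 M.
pOH = 5.13, so pH = 14.00 - 5.13 = 8.87.

8.87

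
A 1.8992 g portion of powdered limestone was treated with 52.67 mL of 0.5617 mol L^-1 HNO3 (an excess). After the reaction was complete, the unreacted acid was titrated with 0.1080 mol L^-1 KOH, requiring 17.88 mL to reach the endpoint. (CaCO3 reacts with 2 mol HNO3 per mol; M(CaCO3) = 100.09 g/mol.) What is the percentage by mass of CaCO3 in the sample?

Total n(HNO3) added = 0.5617 x 0.05267 = 0.02958 mol.
n(KOH) used = 0.1080 x 0.01788 = 0.001931 mol, which equals the excess n(HNO3).
So n(HNO3) consumed by the sample = 0.02958 - 0.001931 = 0.02765 mol.
n(CaCO3) = 0.02765 / 2 = 0.01383 mol.
mass CaCO3 = 0.01383 x 100.09 = 1.384 g, so %CaCO3 = 1.384/1.8992 x 100 = 72.9%.

72.9%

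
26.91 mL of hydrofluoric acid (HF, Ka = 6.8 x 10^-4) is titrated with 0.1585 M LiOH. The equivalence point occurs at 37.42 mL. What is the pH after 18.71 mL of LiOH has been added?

3.17

18.71 mL is exactly half the equivalence volume (37.42/2), i.e. the half-equivalence point.
There, n(HA) = n(A^-), so pH = pKa = -log(6.8 x 10^-4) = 3.17.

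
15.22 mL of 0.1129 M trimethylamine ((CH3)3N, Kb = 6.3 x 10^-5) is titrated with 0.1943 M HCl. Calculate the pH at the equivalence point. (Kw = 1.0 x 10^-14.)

n((CH3)3N) = 0.1129 x 0.01522 = 0.001718 mol; V(HCl) at equivalence = 0.001718/0.1943 = 0.008844 L.
At equivalence the base is fully converted to (CH3)3NH+; total volume = 0.02406 L, so [(CH3)3NH+] = 0.001718/0.02406 = 0.07141 M.
Ka((CH3)3NH+) = Kw/Kb = 1.0e-14 / 6.3 x 10^-5 = 1.59e-10.
[H^+] = sqrt(Ka x [(CH3)3NH+]) = sqrt(1.59e-10 x 0.07141) = 3.37e-6 M.
pH = -log(3.37e-6) = 5.47.

5.47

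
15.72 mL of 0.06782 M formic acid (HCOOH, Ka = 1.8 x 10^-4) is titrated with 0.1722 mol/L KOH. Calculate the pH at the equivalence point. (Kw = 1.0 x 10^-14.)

8.22

n(HCOOH) = 0.06782 x 0.01572 = 0.001066 mol; V(KOH) at equivalence = 0.001066/0.1722 = 0.006191 L.
At equivalence all the acid is converted to HCOO-; total volume = 0.01572 + 0.006191 = 0.02191 L, so [HCOO-] = 0.001066/0.02191 = 0.04866 M.
Kb = Kw/Ka = 1.0e-14 / 1.8 x 10^-4 = 5.56e-11.
[OH^-] = sqrt(Kb x [HCOO-]) = sqrt(5.56e-11 x 0.04866) = 1.64e-6 M.
pOH = 5.78, so pH = 14.00 - 5.78 = 8.22.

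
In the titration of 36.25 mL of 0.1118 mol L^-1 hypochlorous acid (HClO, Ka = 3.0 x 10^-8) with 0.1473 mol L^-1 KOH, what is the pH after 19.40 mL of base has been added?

Initial n(HClO) = 0.1118 x 0.03625 = 0.004053 mol.
n(KOH) added = 0.1473 x 0.01940 = 0.002858 mol, converting that many moles of HClO to ClO-.
Remaining n(HClO) = 0.001195 mol; n(ClO-) = 0.002858 mol.
By Henderson-Hasselbalch, pH = pKa + log([A^-]/[HA]) = 7.52 + log(0.002858/0.001195) = 7.52 + (+0.38) = 7.90.

7.90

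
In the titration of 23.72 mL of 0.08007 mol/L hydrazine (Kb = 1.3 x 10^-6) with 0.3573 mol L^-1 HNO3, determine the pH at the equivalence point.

4.65

n(N2H4) = 0.08007 x 0.02372 = 0.001899 mol; V(HNO3) at equivalence = 0.001899/0.3573 = 0.005316 L.
At equivalence the base is fully converted to N2H5+; total volume = 0.02904 L, so [N2H5+] = 0.001899/0.02904 = 0.06541 M.
Ka(N2H5+) = Kw/Kb = 1.0e-14 / 1.3 x 10^-6 = 7.69e-9.
[H^+] = sqrt(Ka x [N2H5+]) = sqrt(7.69e-9 x 0.06541) = 2.24e-5 M.
pH = -log(2.24e-5) = 4.65.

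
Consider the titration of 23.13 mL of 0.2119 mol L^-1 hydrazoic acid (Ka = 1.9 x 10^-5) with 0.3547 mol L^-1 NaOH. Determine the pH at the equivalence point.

n(HN3) = 0.2119 x 0.02313 = 0.004901 mol; V(NaOH) at equivalence = 0.004901/0.3547 = 0.01382 L.
At equivalence all the acid is converted to N3-; total volume = 0.02313 + 0.01382 = 0.03695 L, so [N3-] = 0.004901/0.03695 = 0.1327 M.
Kb = Kw/Ka = 1.0e-14 / 1.9 x 10^-5 = 5.26e-10.
[OH^-] = sqrt(Kb x [N3-]) = sqrt(5.26e-10 x 0.1327) = 8.36e-6 M.
pOH = 5.08, so pH = 14.00 - 5.08 = 8.92.

8.92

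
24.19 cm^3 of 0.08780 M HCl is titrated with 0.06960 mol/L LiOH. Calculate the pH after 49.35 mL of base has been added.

n(acid) = 0.08780 x 0.02419 = 0.002124 mol; n(LiOH) added = 0.06960 x 0.04935 = 0.003435 mol.
Base is in excess by 0.003435 - 0.002124 = 0.001311 mol in a total volume of 0.07354 L.
[OH^-] = 0.001311/0.07354 = 0.01783 M, so pOH = 1.75 and pH = 14.00 - 1.75 = 12.25.

12.25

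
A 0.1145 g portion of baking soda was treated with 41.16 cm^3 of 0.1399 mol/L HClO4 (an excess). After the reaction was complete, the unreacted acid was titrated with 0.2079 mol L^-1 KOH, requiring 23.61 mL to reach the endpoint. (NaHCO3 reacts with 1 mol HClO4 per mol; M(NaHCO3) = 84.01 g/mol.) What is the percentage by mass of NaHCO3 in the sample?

62.3%

Total n(HClO4) added = 0.1399 x 0.04116 = 0.005758 mol.
n(KOH) used = 0.2079 x 0.02361 = 0.004909 mol, which equals the excess n(HClO4).
So n(HClO4) consumed by the sample = 0.005758 - 0.004909 = 0.0008498 mol.
n(NaHCO3) = 0.0008498 / 1 = 0.0008498 mol.
mass NaHCO3 = 0.0008498 x 84.01 = 0.07139 g, so %NaHCO3 = 0.07139/0.1145 x 100 = 62.3%.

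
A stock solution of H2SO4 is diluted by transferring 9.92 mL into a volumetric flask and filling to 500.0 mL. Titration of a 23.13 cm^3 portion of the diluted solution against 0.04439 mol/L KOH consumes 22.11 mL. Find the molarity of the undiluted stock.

n(KOH) = 0.04439 x 0.02211 = 0.0009815 mol.
n(H2SO4) in the aliquot = 0.0009815 x 1/2 = 0.0004907 mol.
[diluted H2SO4] = 0.0004907 / 0.02313 = 0.02122 M.
Dilution factor = 500.0/9.920 = 50.40, so [stock] = 0.02122 x 50.40 = 1.07 M.

1.07 M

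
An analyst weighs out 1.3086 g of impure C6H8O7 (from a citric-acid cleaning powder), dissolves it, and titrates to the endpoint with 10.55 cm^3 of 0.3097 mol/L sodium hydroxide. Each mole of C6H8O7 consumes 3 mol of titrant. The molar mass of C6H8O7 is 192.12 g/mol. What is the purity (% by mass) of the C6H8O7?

16.0%

n(NaOH) = 0.3097 x 0.01055 = 0.003267 mol.
n(C6H8O7) = 0.003267 / 3 = 0.001089 mol.
mass of C6H8O7 = 0.001089 x 192.12 = 0.2092 g.
% purity = 0.2092 / 1.3086 x 100 = 16.0%.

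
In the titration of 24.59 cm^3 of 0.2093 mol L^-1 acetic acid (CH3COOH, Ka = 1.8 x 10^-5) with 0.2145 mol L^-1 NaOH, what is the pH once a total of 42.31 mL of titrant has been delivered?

n(acid) = 0.2093 x 0.02459 = 0.005147 mol; n(NaOH) added = 0.2145 x 0.04231 = 0.009075 mol.
Base is in excess by 0.009075 - 0.005147 = 0.003929 mol in a total volume of 0.06690 L.
[OH^-] = 0.003929/0.06690 = 0.05873 M, so pOH = 1.23 and pH = 14.00 - 1.23 = 12.77.

12.77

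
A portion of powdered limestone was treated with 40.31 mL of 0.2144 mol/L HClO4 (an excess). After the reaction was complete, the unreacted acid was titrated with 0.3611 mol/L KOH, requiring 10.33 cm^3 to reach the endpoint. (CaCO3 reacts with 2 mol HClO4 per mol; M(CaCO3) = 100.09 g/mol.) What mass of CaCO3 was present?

Total n(HClO4) added = 0.2144 x 0.04031 = 0.008642 mol.
n(KOH) used = 0.3611 x 0.01033 = 0.003730 mol, which equals the excess n(HClO4).
So n(HClO4) consumed by the sample = 0.008642 - 0.003730 = 0.004912 mol.
n(CaCO3) = 0.004912 / 2 = 0.002456 mol.
mass = 0.002456 mol x 100.09 g/mol = 0.246 g.

0.246 g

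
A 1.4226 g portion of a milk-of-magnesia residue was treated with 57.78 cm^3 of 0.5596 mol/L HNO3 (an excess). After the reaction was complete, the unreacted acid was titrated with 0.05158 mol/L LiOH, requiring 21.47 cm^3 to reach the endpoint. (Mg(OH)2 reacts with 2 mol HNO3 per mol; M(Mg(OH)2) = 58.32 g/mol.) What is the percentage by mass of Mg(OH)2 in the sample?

Total n(HNO3) added = 0.5596 x 0.05778 = 0.03233 mol.
n(LiOH) used = 0.05158 x 0.02147 = 0.001107 mol, which equals the excess n(HNO3).
So n(HNO3) consumed by the sample = 0.03233 - 0.001107 = 0.03123 mol.
n(Mg(OH)2) = 0.03123 / 2 = 0.01561 mol.
mass Mg(OH)2 = 0.01561 x 58.32 = 0.9106 g, so %Mg(OH)2 = 0.9106/1.4226 x 100 = 64.0%.

64.0%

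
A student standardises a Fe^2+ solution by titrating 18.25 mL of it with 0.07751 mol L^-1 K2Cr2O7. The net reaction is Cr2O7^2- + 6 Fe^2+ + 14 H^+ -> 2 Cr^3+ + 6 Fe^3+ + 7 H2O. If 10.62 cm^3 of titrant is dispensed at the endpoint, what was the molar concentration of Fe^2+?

0.271 M

n(K2Cr2O7) = 0.07751 x 0.01062 = 0.0008232 mol.
From the balanced equation, 1 mol K2Cr2O7 reacts with 6 mol Fe^2+, so n(Fe^2+) = 0.0008232 x 6/1 = 0.004939 mol.
[Fe^2+] = 0.004939 / 0.01825 L = 0.271 M.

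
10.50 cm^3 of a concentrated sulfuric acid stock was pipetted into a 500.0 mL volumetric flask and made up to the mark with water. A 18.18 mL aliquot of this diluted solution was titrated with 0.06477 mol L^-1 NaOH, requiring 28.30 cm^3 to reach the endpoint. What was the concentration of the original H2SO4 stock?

n(NaOH) = 0.06477 x 0.02830 = 0.001833 mol.
n(H2SO4) in the aliquot = 0.001833 x 1/2 = 0.0009165 mol.
[diluted H2SO4] = 0.0009165 / 0.01818 = 0.05041 M.
Dilution factor = 500.0/10.50 = 47.62, so [stock] = 0.05041 x 47.62 = 2.40 M.

2.40 M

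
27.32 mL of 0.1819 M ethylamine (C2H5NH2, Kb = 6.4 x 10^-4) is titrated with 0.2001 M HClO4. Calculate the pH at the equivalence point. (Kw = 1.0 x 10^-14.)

5.91

n(C2H5NH2) = 0.1819 x 0.02732 = 0.004970 mol; V(HClO4) at equivalence = 0.004970/0.2001 = 0.02484 L.
At equivalence the base is fully converted to C2H5NH3+; total volume = 0.05216 L, so [C2H5NH3+] = 0.004970/0.05216 = 0.09528 M.
Ka(C2H5NH3+) = Kw/Kb = 1.0e-14 / 6.4 x 10^-4 = 1.56e-11.
[H^+] = sqrt(Ka x [C2H5NH3+]) = sqrt(1.56e-11 x 0.09528) = 1.22e-6 M.
pH = -log(1.22e-6) = 5.91.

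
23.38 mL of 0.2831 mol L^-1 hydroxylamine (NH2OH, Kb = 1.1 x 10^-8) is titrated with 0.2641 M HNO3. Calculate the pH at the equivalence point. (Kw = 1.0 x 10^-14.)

n(NH2OH) = 0.2831 x 0.02338 = 0.006619 mol; V(HNO3) at equivalence = 0.006619/0.2641 = 0.02506 L.
At equivalence the base is fully converted to NH3OH+; total volume = 0.04844 L, so [NH3OH+] = 0.006619/0.04844 = 0.1366 M.
Ka(NH3OH+) = Kw/Kb = 1.0e-14 / 1.1 x 10^-8 = 9.09e-7.
[H^+] = sqrt(Ka x [NH3OH+]) = sqrt(9.09e-7 x 0.1366) = 0.000352 M.
pH = -log(0.000352) = 3.45.

3.45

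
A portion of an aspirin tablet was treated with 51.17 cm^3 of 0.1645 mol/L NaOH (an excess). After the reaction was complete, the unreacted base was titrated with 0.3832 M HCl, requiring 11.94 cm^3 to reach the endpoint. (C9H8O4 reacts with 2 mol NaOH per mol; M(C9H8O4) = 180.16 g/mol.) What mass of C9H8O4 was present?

Total n(NaOH) added = 0.1645 x 0.05117 = 0.008417 mol.
n(HCl) used = 0.3832 x 0.01194 = 0.004575 mol, which equals the excess n(NaOH).
So n(NaOH) consumed by the sample = 0.008417 - 0.004575 = 0.003842 mol.
n(C9H8O4) = 0.003842 / 2 = 0.001921 mol.
mass = 0.001921 mol x 180.16 g/mol = 0.346 g.

0.346 g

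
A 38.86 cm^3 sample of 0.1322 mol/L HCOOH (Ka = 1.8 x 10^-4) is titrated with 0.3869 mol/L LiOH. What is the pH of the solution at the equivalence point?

n(HCOOH) = 0.1322 x 0.03886 = 0.005137 mol; V(LiOH) at equivalence = 0.005137/0.3869 = 0.01328 L.
At equivalence all the acid is converted to HCOO-; total volume = 0.03886 + 0.01328 = 0.05214 L, so [HCOO-] = 0.005137/0.05214 = 0.09853 M.
Kb = Kw/Ka = 1.0e-14 / 1.8 x 10^-4 = 5.56e-11.
[OH^-] = sqrt(Kb x [HCOO-]) = sqrt(5.56e-11 x 0.09853) = 2.34e-6 M.
pOH = 5.63, so pH = 14.00 - 5.63 = 8.37.

8.37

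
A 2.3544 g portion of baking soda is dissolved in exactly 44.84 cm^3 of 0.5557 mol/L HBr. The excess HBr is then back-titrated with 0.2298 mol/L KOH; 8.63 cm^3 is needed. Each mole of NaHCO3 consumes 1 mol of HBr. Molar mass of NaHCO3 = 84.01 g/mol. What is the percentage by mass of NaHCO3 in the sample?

Total n(HBr) added = 0.5557 x 0.04484 = 0.02492 mol.
n(KOH) used = 0.2298 x 0.008630 = 0.001983 mol, which equals the excess n(HBr).
So n(HBr) consumed by the sample = 0.02492 - 0.001983 = 0.02293 mol.
n(NaHCO3) = 0.02293 / 1 = 0.02293 mol.
mass NaHCO3 = 0.02293 x 84.01 = 1.927 g, so %NaHCO3 = 1.927/2.3544 x 100 = 81.8%.

81.8%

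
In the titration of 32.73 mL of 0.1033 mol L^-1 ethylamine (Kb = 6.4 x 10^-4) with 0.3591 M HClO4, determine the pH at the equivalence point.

5.95

n(C2H5NH2) = 0.1033 x 0.03273 = 0.003381 mol; V(HClO4) at equivalence = 0.003381/0.3591 = 0.009415 L.
At equivalence the base is fully converted to C2H5NH3+; total volume = 0.04215 L, so [C2H5NH3+] = 0.003381/0.04215 = 0.08022 M.
Ka(C2H5NH3+) = Kw/Kb = 1.0e-14 / 6.4 x 10^-4 = 1.56e-11.
[H^+] = sqrt(Ka x [C2H5NH3+]) = sqrt(1.56e-11 x 0.08022) = 1.12e-6 M.
pH = -log(1.12e-6) = 5.95.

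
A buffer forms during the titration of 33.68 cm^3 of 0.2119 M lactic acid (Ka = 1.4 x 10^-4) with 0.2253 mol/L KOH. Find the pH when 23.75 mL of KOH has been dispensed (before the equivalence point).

Initial n(HC3H5O3) = 0.2119 x 0.03368 = 0.007137 mol.
n(KOH) added = 0.2253 x 0.02375 = 0.005351 mol, converting that many moles of HC3H5O3 to C3H5O3-.
Remaining n(HC3H5O3) = 0.001786 mol; n(C3H5O3-) = 0.005351 mol.
By Henderson-Hasselbalch, pH = pKa + log([A^-]/[HA]) = 3.85 + log(0.005351/0.001786) = 3.85 + (+0.48) = 4.33.

4.33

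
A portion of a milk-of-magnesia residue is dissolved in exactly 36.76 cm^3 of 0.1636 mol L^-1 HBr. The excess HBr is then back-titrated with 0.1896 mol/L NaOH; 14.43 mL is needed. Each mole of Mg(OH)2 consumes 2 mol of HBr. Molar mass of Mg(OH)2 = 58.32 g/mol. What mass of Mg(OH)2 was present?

Total n(HBr) added = 0.1636 x 0.03676 = 0.006014 mol.
n(NaOH) used = 0.1896 x 0.01443 = 0.002736 mol, which equals the excess n(HBr).
So n(HBr) consumed by the sample = 0.006014 - 0.002736 = 0.003278 mol.
n(Mg(OH)2) = 0.003278 / 2 = 0.001639 mol.
mass = 0.001639 mol x 58.32 g/mol = 0.0956 g.

0.0956 g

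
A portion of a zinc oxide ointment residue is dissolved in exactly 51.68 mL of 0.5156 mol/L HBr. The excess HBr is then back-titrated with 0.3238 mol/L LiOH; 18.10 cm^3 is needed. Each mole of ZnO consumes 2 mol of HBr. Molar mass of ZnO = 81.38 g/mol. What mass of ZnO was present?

Total n(HBr) added = 0.5156 x 0.05168 = 0.02665 mol.
n(LiOH) used = 0.3238 x 0.01810 = 0.005861 mol, which equals the excess n(HBr).
So n(HBr) consumed by the sample = 0.02665 - 0.005861 = 0.02079 mol.
n(ZnO) = 0.02079 / 2 = 0.01039 mol.
mass = 0.01039 mol x 81.38 g/mol = 0.846 g.

0.846 g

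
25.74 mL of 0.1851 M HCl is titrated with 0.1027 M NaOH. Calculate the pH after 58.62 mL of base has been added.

12.17

n(acid) = 0.1851 x 0.02574 = 0.004764 mol; n(NaOH) added = 0.1027 x 0.05862 = 0.006020 mol.
Base is in excess by 0.006020 - 0.004764 = 0.001256 mol in a total volume of 0.08436 L.
[OH^-] = 0.001256/0.08436 = 0.01489 M, so pOH = 1.83 and pH = 14.00 - 1.83 = 12.17.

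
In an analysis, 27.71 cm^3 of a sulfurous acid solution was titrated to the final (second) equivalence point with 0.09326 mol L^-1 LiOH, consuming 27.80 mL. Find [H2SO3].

0.0468 M

n(LiOH) = 0.09326 x 0.02780 = 0.002593 mol.
At the final (second) equivalence point, 2 mol OH^- react per mol H2SO3, so n(H2SO3) = 0.002593 / 2 = 0.001296 mol.
[H2SO3] = 0.001296 / 0.02771 L = 0.0468 M.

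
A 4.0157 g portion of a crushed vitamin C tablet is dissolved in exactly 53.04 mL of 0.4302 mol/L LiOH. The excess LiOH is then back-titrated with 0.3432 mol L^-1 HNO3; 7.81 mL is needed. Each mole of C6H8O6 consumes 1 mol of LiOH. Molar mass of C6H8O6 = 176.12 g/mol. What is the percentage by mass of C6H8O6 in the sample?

Total n(LiOH) added = 0.4302 x 0.05304 = 0.02282 mol.
n(HNO3) used = 0.3432 x 0.007810 = 0.002680 mol, which equals the excess n(LiOH).
So n(LiOH) consumed by the sample = 0.02282 - 0.002680 = 0.02014 mol.
n(C6H8O6) = 0.02014 / 1 = 0.02014 mol.
mass C6H8O6 = 0.02014 x 176.12 = 3.547 g, so %C6H8O6 = 3.547/4.0157 x 100 = 88.3%.

88.3%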